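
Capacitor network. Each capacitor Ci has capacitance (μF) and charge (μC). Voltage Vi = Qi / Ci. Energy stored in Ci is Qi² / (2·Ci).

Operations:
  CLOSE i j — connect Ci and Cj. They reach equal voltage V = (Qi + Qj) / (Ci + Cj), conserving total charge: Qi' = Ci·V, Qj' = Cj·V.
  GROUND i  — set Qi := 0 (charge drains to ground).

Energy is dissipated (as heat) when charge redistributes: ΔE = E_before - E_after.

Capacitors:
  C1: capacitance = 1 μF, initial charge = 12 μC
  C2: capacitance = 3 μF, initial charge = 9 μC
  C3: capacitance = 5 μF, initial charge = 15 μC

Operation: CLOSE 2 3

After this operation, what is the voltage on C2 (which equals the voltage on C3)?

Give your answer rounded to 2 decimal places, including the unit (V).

Initial: C1(1μF, Q=12μC, V=12.00V), C2(3μF, Q=9μC, V=3.00V), C3(5μF, Q=15μC, V=3.00V)
Op 1: CLOSE 2-3: Q_total=24.00, C_total=8.00, V=3.00; Q2=9.00, Q3=15.00; dissipated=0.000

Answer: 3.00 V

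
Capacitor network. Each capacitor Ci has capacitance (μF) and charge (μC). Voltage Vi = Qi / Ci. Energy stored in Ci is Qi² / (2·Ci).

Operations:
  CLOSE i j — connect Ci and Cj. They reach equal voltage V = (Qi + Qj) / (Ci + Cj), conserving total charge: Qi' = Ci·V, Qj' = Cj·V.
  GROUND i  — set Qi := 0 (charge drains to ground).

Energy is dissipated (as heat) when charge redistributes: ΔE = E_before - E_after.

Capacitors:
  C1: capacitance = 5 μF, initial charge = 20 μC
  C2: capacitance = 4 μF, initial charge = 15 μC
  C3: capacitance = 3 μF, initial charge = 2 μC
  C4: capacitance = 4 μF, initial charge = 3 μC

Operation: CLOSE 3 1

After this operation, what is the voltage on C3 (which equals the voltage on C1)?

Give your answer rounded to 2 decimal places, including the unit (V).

Initial: C1(5μF, Q=20μC, V=4.00V), C2(4μF, Q=15μC, V=3.75V), C3(3μF, Q=2μC, V=0.67V), C4(4μF, Q=3μC, V=0.75V)
Op 1: CLOSE 3-1: Q_total=22.00, C_total=8.00, V=2.75; Q3=8.25, Q1=13.75; dissipated=10.417

Answer: 2.75 V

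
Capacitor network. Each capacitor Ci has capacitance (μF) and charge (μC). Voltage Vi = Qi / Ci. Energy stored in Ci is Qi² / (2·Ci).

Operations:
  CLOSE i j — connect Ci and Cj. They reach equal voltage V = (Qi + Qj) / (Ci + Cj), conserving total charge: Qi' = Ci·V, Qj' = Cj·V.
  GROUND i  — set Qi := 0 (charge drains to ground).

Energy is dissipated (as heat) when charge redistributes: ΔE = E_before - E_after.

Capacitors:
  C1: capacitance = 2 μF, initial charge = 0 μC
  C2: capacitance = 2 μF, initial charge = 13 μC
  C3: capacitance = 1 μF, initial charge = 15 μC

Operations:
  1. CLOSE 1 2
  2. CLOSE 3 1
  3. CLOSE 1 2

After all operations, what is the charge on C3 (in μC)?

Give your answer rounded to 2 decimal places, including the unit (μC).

Answer: 7.17 μC

Derivation:
Initial: C1(2μF, Q=0μC, V=0.00V), C2(2μF, Q=13μC, V=6.50V), C3(1μF, Q=15μC, V=15.00V)
Op 1: CLOSE 1-2: Q_total=13.00, C_total=4.00, V=3.25; Q1=6.50, Q2=6.50; dissipated=21.125
Op 2: CLOSE 3-1: Q_total=21.50, C_total=3.00, V=7.17; Q3=7.17, Q1=14.33; dissipated=46.021
Op 3: CLOSE 1-2: Q_total=20.83, C_total=4.00, V=5.21; Q1=10.42, Q2=10.42; dissipated=7.670
Final charges: Q1=10.42, Q2=10.42, Q3=7.17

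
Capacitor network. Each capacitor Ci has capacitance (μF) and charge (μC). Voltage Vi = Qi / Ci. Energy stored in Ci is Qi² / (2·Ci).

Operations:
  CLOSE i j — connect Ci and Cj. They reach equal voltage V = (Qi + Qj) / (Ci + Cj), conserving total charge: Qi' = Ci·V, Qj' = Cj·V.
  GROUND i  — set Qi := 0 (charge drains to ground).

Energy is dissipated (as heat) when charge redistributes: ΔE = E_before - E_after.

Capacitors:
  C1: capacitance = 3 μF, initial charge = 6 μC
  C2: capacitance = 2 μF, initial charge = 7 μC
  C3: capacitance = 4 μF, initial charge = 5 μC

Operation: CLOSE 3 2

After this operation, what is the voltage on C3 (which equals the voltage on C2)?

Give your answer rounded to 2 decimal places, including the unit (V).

Answer: 2.00 V

Derivation:
Initial: C1(3μF, Q=6μC, V=2.00V), C2(2μF, Q=7μC, V=3.50V), C3(4μF, Q=5μC, V=1.25V)
Op 1: CLOSE 3-2: Q_total=12.00, C_total=6.00, V=2.00; Q3=8.00, Q2=4.00; dissipated=3.375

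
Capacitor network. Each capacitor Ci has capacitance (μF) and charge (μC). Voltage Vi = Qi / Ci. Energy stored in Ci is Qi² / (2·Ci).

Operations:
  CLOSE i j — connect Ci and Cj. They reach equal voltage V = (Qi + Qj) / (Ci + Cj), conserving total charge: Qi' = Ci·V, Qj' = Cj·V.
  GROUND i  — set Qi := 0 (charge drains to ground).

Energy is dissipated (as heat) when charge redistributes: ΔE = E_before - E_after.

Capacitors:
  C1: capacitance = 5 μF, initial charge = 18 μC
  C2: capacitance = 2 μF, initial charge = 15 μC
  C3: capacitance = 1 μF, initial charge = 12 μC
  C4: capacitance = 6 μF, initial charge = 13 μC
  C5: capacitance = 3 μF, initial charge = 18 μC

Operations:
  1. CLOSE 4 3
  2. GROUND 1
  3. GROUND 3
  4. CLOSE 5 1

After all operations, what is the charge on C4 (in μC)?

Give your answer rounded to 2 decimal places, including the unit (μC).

Initial: C1(5μF, Q=18μC, V=3.60V), C2(2μF, Q=15μC, V=7.50V), C3(1μF, Q=12μC, V=12.00V), C4(6μF, Q=13μC, V=2.17V), C5(3μF, Q=18μC, V=6.00V)
Op 1: CLOSE 4-3: Q_total=25.00, C_total=7.00, V=3.57; Q4=21.43, Q3=3.57; dissipated=41.440
Op 2: GROUND 1: Q1=0; energy lost=32.400
Op 3: GROUND 3: Q3=0; energy lost=6.378
Op 4: CLOSE 5-1: Q_total=18.00, C_total=8.00, V=2.25; Q5=6.75, Q1=11.25; dissipated=33.750
Final charges: Q1=11.25, Q2=15.00, Q3=0.00, Q4=21.43, Q5=6.75

Answer: 21.43 μC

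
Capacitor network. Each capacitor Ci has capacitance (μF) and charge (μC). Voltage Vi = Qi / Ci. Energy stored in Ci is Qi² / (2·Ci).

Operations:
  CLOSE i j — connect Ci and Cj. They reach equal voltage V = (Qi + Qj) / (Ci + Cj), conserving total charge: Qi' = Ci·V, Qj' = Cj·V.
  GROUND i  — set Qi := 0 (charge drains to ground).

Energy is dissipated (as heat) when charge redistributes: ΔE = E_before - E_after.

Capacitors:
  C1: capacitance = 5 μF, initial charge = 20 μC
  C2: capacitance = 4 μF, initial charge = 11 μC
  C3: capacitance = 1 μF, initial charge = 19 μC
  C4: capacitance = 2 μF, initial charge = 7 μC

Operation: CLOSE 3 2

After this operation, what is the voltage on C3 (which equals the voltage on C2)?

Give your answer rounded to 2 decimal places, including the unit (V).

Answer: 6.00 V

Derivation:
Initial: C1(5μF, Q=20μC, V=4.00V), C2(4μF, Q=11μC, V=2.75V), C3(1μF, Q=19μC, V=19.00V), C4(2μF, Q=7μC, V=3.50V)
Op 1: CLOSE 3-2: Q_total=30.00, C_total=5.00, V=6.00; Q3=6.00, Q2=24.00; dissipated=105.625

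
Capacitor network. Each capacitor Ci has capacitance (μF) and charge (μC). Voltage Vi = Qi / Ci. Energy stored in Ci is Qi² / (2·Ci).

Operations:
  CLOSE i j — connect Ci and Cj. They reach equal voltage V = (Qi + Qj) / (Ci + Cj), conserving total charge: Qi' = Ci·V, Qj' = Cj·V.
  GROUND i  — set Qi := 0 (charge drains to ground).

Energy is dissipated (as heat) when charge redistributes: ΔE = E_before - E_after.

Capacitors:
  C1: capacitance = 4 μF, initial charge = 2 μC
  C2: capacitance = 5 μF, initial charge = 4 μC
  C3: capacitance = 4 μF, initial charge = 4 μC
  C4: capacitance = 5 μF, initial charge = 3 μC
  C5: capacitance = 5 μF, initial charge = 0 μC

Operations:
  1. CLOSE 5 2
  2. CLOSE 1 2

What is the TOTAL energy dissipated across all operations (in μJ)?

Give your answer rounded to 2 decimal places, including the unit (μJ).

Answer: 0.81 μJ

Derivation:
Initial: C1(4μF, Q=2μC, V=0.50V), C2(5μF, Q=4μC, V=0.80V), C3(4μF, Q=4μC, V=1.00V), C4(5μF, Q=3μC, V=0.60V), C5(5μF, Q=0μC, V=0.00V)
Op 1: CLOSE 5-2: Q_total=4.00, C_total=10.00, V=0.40; Q5=2.00, Q2=2.00; dissipated=0.800
Op 2: CLOSE 1-2: Q_total=4.00, C_total=9.00, V=0.44; Q1=1.78, Q2=2.22; dissipated=0.011
Total dissipated: 0.811 μJ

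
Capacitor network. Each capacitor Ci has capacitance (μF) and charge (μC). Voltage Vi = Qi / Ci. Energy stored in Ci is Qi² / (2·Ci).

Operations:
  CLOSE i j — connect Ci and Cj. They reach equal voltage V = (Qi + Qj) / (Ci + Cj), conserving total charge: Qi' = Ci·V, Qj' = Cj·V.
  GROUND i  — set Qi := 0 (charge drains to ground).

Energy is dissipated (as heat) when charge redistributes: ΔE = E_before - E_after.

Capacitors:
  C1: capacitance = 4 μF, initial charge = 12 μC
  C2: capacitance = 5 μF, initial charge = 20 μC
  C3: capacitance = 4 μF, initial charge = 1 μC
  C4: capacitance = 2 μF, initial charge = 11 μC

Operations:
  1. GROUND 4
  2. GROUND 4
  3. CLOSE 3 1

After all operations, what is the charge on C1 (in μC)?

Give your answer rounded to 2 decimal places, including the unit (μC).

Initial: C1(4μF, Q=12μC, V=3.00V), C2(5μF, Q=20μC, V=4.00V), C3(4μF, Q=1μC, V=0.25V), C4(2μF, Q=11μC, V=5.50V)
Op 1: GROUND 4: Q4=0; energy lost=30.250
Op 2: GROUND 4: Q4=0; energy lost=0.000
Op 3: CLOSE 3-1: Q_total=13.00, C_total=8.00, V=1.62; Q3=6.50, Q1=6.50; dissipated=7.562
Final charges: Q1=6.50, Q2=20.00, Q3=6.50, Q4=0.00

Answer: 6.50 μC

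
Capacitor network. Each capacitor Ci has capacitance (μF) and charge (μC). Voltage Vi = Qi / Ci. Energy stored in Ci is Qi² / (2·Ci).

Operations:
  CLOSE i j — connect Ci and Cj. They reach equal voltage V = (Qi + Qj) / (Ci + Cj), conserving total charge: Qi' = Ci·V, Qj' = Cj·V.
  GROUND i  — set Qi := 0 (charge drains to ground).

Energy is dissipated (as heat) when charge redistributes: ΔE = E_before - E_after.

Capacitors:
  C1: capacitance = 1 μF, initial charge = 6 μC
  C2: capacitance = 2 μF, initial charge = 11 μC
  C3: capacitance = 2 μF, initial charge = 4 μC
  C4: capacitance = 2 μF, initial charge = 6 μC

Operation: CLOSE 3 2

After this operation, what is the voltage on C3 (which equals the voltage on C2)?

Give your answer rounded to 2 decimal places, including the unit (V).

Initial: C1(1μF, Q=6μC, V=6.00V), C2(2μF, Q=11μC, V=5.50V), C3(2μF, Q=4μC, V=2.00V), C4(2μF, Q=6μC, V=3.00V)
Op 1: CLOSE 3-2: Q_total=15.00, C_total=4.00, V=3.75; Q3=7.50, Q2=7.50; dissipated=6.125

Answer: 3.75 V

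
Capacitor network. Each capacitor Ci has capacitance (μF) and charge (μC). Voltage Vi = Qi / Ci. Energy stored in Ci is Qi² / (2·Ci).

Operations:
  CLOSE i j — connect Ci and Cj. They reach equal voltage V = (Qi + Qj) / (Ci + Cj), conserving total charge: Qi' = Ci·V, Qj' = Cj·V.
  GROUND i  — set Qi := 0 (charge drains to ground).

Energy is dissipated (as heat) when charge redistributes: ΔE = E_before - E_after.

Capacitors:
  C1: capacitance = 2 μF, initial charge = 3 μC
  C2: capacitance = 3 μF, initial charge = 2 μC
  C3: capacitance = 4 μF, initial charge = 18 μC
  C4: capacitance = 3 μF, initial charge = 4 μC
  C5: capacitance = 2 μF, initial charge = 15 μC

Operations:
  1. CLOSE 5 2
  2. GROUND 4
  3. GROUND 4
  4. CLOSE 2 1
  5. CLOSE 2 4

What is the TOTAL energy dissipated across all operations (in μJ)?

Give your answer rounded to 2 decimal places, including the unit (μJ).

Initial: C1(2μF, Q=3μC, V=1.50V), C2(3μF, Q=2μC, V=0.67V), C3(4μF, Q=18μC, V=4.50V), C4(3μF, Q=4μC, V=1.33V), C5(2μF, Q=15μC, V=7.50V)
Op 1: CLOSE 5-2: Q_total=17.00, C_total=5.00, V=3.40; Q5=6.80, Q2=10.20; dissipated=28.017
Op 2: GROUND 4: Q4=0; energy lost=2.667
Op 3: GROUND 4: Q4=0; energy lost=0.000
Op 4: CLOSE 2-1: Q_total=13.20, C_total=5.00, V=2.64; Q2=7.92, Q1=5.28; dissipated=2.166
Op 5: CLOSE 2-4: Q_total=7.92, C_total=6.00, V=1.32; Q2=3.96, Q4=3.96; dissipated=5.227
Total dissipated: 38.077 μJ

Answer: 38.08 μJ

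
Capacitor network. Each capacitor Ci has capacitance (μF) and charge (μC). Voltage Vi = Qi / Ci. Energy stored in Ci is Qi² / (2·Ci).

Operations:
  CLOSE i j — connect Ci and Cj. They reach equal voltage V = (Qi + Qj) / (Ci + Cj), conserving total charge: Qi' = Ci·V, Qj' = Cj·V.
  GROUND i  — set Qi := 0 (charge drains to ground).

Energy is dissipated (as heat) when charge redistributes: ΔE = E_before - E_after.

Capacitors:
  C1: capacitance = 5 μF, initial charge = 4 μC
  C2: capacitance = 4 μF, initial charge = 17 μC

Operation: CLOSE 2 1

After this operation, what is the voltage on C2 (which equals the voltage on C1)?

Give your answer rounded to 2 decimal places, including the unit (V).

Answer: 2.33 V

Derivation:
Initial: C1(5μF, Q=4μC, V=0.80V), C2(4μF, Q=17μC, V=4.25V)
Op 1: CLOSE 2-1: Q_total=21.00, C_total=9.00, V=2.33; Q2=9.33, Q1=11.67; dissipated=13.225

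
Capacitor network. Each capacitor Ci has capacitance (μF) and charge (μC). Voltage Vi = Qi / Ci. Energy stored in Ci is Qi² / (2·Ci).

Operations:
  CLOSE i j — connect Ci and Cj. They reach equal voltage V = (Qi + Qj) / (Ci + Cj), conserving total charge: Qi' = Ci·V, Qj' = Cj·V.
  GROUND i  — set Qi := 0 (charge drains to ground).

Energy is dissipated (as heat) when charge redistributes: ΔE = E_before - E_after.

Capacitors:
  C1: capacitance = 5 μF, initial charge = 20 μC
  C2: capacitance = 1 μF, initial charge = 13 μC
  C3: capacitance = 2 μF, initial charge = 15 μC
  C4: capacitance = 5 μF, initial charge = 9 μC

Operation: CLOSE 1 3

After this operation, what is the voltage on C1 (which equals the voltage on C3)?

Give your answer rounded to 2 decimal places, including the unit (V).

Answer: 5.00 V

Derivation:
Initial: C1(5μF, Q=20μC, V=4.00V), C2(1μF, Q=13μC, V=13.00V), C3(2μF, Q=15μC, V=7.50V), C4(5μF, Q=9μC, V=1.80V)
Op 1: CLOSE 1-3: Q_total=35.00, C_total=7.00, V=5.00; Q1=25.00, Q3=10.00; dissipated=8.750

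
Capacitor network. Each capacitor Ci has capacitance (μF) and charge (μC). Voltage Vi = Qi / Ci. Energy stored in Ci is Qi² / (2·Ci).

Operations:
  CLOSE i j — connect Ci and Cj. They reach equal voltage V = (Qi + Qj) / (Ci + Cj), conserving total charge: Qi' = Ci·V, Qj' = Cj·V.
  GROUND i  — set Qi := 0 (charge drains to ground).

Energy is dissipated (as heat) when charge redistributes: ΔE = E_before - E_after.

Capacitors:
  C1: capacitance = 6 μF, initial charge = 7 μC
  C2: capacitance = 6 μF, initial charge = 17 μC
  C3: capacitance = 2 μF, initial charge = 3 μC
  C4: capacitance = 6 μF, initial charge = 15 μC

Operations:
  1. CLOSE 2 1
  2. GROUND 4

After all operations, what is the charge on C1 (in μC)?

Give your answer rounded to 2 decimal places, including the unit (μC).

Initial: C1(6μF, Q=7μC, V=1.17V), C2(6μF, Q=17μC, V=2.83V), C3(2μF, Q=3μC, V=1.50V), C4(6μF, Q=15μC, V=2.50V)
Op 1: CLOSE 2-1: Q_total=24.00, C_total=12.00, V=2.00; Q2=12.00, Q1=12.00; dissipated=4.167
Op 2: GROUND 4: Q4=0; energy lost=18.750
Final charges: Q1=12.00, Q2=12.00, Q3=3.00, Q4=0.00

Answer: 12.00 μC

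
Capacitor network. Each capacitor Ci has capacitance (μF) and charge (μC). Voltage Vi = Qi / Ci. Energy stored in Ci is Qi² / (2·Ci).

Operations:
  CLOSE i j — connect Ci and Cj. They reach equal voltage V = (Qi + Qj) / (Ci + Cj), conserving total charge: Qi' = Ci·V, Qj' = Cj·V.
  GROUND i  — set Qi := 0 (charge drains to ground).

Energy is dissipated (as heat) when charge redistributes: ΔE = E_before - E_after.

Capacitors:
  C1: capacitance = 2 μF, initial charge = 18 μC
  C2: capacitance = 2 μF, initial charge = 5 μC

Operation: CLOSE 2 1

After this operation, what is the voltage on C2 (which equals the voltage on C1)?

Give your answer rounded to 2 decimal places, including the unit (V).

Initial: C1(2μF, Q=18μC, V=9.00V), C2(2μF, Q=5μC, V=2.50V)
Op 1: CLOSE 2-1: Q_total=23.00, C_total=4.00, V=5.75; Q2=11.50, Q1=11.50; dissipated=21.125

Answer: 5.75 V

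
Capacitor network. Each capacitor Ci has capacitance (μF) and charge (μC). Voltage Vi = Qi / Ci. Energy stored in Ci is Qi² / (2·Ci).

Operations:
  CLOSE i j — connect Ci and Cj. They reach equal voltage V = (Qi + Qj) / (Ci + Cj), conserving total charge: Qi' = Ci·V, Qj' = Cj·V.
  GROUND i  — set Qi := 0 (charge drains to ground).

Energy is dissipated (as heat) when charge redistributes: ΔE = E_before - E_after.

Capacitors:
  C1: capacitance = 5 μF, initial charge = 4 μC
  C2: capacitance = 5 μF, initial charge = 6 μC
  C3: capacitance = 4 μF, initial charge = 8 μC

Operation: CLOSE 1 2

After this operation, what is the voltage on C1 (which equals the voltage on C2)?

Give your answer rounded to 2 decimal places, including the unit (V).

Initial: C1(5μF, Q=4μC, V=0.80V), C2(5μF, Q=6μC, V=1.20V), C3(4μF, Q=8μC, V=2.00V)
Op 1: CLOSE 1-2: Q_total=10.00, C_total=10.00, V=1.00; Q1=5.00, Q2=5.00; dissipated=0.200

Answer: 1.00 V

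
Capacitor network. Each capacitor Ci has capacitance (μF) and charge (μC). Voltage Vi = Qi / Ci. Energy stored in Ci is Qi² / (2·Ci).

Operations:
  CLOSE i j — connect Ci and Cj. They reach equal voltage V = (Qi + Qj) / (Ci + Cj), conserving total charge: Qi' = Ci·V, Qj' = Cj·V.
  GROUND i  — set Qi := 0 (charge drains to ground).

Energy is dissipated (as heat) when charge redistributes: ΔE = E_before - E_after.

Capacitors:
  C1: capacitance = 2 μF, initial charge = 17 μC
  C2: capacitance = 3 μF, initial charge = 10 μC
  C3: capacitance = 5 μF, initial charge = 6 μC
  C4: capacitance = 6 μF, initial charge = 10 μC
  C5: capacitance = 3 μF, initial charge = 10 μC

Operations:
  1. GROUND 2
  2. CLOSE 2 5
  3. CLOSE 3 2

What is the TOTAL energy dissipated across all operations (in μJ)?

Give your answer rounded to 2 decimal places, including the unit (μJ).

Answer: 25.20 μJ

Derivation:
Initial: C1(2μF, Q=17μC, V=8.50V), C2(3μF, Q=10μC, V=3.33V), C3(5μF, Q=6μC, V=1.20V), C4(6μF, Q=10μC, V=1.67V), C5(3μF, Q=10μC, V=3.33V)
Op 1: GROUND 2: Q2=0; energy lost=16.667
Op 2: CLOSE 2-5: Q_total=10.00, C_total=6.00, V=1.67; Q2=5.00, Q5=5.00; dissipated=8.333
Op 3: CLOSE 3-2: Q_total=11.00, C_total=8.00, V=1.38; Q3=6.88, Q2=4.12; dissipated=0.204
Total dissipated: 25.204 μJ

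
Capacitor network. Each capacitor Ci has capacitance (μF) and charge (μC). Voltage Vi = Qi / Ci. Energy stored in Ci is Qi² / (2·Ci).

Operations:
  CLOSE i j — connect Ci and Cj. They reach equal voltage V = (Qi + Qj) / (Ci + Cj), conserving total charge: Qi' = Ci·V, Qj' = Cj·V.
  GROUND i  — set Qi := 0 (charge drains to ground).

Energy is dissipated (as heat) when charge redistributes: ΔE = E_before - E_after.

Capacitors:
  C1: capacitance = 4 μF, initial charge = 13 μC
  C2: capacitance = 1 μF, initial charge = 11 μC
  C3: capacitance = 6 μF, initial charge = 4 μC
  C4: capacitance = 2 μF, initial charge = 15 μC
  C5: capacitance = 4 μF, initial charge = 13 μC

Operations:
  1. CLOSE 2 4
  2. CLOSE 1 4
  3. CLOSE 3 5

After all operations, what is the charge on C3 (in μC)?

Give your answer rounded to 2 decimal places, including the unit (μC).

Initial: C1(4μF, Q=13μC, V=3.25V), C2(1μF, Q=11μC, V=11.00V), C3(6μF, Q=4μC, V=0.67V), C4(2μF, Q=15μC, V=7.50V), C5(4μF, Q=13μC, V=3.25V)
Op 1: CLOSE 2-4: Q_total=26.00, C_total=3.00, V=8.67; Q2=8.67, Q4=17.33; dissipated=4.083
Op 2: CLOSE 1-4: Q_total=30.33, C_total=6.00, V=5.06; Q1=20.22, Q4=10.11; dissipated=19.560
Op 3: CLOSE 3-5: Q_total=17.00, C_total=10.00, V=1.70; Q3=10.20, Q5=6.80; dissipated=8.008
Final charges: Q1=20.22, Q2=8.67, Q3=10.20, Q4=10.11, Q5=6.80

Answer: 10.20 μC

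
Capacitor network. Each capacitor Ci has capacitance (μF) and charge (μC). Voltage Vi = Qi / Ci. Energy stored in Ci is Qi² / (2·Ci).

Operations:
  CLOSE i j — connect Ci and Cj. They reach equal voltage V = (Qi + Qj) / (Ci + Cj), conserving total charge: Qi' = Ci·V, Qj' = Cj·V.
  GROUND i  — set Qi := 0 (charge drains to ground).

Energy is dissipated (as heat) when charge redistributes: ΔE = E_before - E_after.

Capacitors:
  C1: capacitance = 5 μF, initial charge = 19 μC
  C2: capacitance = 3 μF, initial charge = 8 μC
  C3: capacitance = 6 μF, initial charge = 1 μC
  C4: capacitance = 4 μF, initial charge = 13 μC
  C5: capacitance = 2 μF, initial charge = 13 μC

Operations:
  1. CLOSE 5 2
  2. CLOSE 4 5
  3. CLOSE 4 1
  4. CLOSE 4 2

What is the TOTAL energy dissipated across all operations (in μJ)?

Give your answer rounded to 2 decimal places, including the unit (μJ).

Answer: 9.70 μJ

Derivation:
Initial: C1(5μF, Q=19μC, V=3.80V), C2(3μF, Q=8μC, V=2.67V), C3(6μF, Q=1μC, V=0.17V), C4(4μF, Q=13μC, V=3.25V), C5(2μF, Q=13μC, V=6.50V)
Op 1: CLOSE 5-2: Q_total=21.00, C_total=5.00, V=4.20; Q5=8.40, Q2=12.60; dissipated=8.817
Op 2: CLOSE 4-5: Q_total=21.40, C_total=6.00, V=3.57; Q4=14.27, Q5=7.13; dissipated=0.602
Op 3: CLOSE 4-1: Q_total=33.27, C_total=9.00, V=3.70; Q4=14.79, Q1=18.48; dissipated=0.060
Op 4: CLOSE 4-2: Q_total=27.39, C_total=7.00, V=3.91; Q4=15.65, Q2=11.74; dissipated=0.217
Total dissipated: 9.696 μJ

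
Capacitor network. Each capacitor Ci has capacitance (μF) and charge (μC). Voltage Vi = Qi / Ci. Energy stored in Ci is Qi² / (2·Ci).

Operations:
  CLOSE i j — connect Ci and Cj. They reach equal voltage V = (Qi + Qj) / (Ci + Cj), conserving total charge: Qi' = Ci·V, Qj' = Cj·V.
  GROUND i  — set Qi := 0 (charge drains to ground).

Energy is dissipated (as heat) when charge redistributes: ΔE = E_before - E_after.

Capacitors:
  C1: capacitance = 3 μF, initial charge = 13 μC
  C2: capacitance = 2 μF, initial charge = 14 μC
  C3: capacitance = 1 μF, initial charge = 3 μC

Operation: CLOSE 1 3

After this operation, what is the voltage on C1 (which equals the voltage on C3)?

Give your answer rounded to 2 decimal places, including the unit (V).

Answer: 4.00 V

Derivation:
Initial: C1(3μF, Q=13μC, V=4.33V), C2(2μF, Q=14μC, V=7.00V), C3(1μF, Q=3μC, V=3.00V)
Op 1: CLOSE 1-3: Q_total=16.00, C_total=4.00, V=4.00; Q1=12.00, Q3=4.00; dissipated=0.667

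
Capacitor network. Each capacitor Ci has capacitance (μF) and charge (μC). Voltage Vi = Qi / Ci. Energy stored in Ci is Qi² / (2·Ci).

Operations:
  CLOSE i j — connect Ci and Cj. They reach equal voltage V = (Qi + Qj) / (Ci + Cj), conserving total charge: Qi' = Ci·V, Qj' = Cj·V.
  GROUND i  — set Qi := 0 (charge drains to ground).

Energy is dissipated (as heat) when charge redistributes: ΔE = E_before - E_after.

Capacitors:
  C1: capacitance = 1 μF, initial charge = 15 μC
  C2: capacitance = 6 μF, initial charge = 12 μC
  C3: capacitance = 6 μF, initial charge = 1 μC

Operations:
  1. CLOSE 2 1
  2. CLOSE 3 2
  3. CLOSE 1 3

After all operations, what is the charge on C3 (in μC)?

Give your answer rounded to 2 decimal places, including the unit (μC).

Initial: C1(1μF, Q=15μC, V=15.00V), C2(6μF, Q=12μC, V=2.00V), C3(6μF, Q=1μC, V=0.17V)
Op 1: CLOSE 2-1: Q_total=27.00, C_total=7.00, V=3.86; Q2=23.14, Q1=3.86; dissipated=72.429
Op 2: CLOSE 3-2: Q_total=24.14, C_total=12.00, V=2.01; Q3=12.07, Q2=12.07; dissipated=20.429
Op 3: CLOSE 1-3: Q_total=15.93, C_total=7.00, V=2.28; Q1=2.28, Q3=13.65; dissipated=1.459
Final charges: Q1=2.28, Q2=12.07, Q3=13.65

Answer: 13.65 μC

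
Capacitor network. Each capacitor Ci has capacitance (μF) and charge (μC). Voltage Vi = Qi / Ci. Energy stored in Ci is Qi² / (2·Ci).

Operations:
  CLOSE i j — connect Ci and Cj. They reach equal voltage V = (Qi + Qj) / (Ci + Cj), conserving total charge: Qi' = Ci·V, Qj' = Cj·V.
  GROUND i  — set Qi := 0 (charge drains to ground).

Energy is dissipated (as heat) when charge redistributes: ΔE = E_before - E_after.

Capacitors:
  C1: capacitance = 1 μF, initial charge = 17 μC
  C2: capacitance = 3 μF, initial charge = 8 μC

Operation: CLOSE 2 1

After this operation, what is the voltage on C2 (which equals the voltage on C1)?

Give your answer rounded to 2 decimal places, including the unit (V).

Initial: C1(1μF, Q=17μC, V=17.00V), C2(3μF, Q=8μC, V=2.67V)
Op 1: CLOSE 2-1: Q_total=25.00, C_total=4.00, V=6.25; Q2=18.75, Q1=6.25; dissipated=77.042

Answer: 6.25 V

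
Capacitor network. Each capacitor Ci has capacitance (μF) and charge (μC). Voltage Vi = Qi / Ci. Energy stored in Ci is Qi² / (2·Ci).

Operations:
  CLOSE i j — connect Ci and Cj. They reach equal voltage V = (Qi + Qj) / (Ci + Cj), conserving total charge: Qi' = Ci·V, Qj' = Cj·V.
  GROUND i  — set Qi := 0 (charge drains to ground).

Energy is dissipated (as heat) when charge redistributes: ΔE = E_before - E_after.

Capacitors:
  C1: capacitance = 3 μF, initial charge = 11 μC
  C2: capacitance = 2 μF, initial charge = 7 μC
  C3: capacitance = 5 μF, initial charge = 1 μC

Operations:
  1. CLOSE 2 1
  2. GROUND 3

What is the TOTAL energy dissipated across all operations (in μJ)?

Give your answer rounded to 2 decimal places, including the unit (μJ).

Initial: C1(3μF, Q=11μC, V=3.67V), C2(2μF, Q=7μC, V=3.50V), C3(5μF, Q=1μC, V=0.20V)
Op 1: CLOSE 2-1: Q_total=18.00, C_total=5.00, V=3.60; Q2=7.20, Q1=10.80; dissipated=0.017
Op 2: GROUND 3: Q3=0; energy lost=0.100
Total dissipated: 0.117 μJ

Answer: 0.12 μJ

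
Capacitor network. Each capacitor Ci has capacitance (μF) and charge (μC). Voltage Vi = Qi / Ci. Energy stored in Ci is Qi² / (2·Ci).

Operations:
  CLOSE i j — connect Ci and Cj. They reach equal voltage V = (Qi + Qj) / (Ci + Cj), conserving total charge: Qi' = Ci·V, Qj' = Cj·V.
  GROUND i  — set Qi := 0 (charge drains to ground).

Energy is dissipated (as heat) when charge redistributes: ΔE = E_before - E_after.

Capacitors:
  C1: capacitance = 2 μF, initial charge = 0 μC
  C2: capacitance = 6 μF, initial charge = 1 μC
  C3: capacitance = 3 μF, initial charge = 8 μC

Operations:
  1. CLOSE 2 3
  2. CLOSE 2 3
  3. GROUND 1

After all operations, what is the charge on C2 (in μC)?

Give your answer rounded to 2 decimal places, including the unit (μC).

Answer: 6.00 μC

Derivation:
Initial: C1(2μF, Q=0μC, V=0.00V), C2(6μF, Q=1μC, V=0.17V), C3(3μF, Q=8μC, V=2.67V)
Op 1: CLOSE 2-3: Q_total=9.00, C_total=9.00, V=1.00; Q2=6.00, Q3=3.00; dissipated=6.250
Op 2: CLOSE 2-3: Q_total=9.00, C_total=9.00, V=1.00; Q2=6.00, Q3=3.00; dissipated=0.000
Op 3: GROUND 1: Q1=0; energy lost=0.000
Final charges: Q1=0.00, Q2=6.00, Q3=3.00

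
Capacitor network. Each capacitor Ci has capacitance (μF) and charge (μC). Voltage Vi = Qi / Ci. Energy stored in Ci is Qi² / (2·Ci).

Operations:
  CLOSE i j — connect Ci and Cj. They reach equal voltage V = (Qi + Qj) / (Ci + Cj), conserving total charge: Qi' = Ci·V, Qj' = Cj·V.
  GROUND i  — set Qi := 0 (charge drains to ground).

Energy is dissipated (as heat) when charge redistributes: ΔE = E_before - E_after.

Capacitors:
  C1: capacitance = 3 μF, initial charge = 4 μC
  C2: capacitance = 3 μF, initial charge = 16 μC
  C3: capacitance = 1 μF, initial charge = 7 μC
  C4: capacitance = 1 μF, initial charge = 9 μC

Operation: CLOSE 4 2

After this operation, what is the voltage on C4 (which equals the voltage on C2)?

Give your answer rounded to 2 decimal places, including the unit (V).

Initial: C1(3μF, Q=4μC, V=1.33V), C2(3μF, Q=16μC, V=5.33V), C3(1μF, Q=7μC, V=7.00V), C4(1μF, Q=9μC, V=9.00V)
Op 1: CLOSE 4-2: Q_total=25.00, C_total=4.00, V=6.25; Q4=6.25, Q2=18.75; dissipated=5.042

Answer: 6.25 V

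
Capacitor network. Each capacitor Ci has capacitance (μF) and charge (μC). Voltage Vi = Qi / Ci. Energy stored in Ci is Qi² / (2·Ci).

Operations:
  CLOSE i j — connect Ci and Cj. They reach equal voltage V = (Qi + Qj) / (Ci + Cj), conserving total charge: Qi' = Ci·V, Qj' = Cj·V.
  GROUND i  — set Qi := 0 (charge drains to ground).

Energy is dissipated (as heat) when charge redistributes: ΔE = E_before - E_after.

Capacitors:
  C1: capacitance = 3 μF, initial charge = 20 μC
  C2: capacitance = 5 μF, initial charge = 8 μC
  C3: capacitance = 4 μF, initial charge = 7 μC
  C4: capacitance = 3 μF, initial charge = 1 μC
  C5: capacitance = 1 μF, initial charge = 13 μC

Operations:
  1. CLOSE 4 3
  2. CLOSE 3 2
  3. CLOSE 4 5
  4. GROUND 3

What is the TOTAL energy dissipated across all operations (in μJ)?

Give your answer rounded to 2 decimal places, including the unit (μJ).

Answer: 58.58 μJ

Derivation:
Initial: C1(3μF, Q=20μC, V=6.67V), C2(5μF, Q=8μC, V=1.60V), C3(4μF, Q=7μC, V=1.75V), C4(3μF, Q=1μC, V=0.33V), C5(1μF, Q=13μC, V=13.00V)
Op 1: CLOSE 4-3: Q_total=8.00, C_total=7.00, V=1.14; Q4=3.43, Q3=4.57; dissipated=1.720
Op 2: CLOSE 3-2: Q_total=12.57, C_total=9.00, V=1.40; Q3=5.59, Q2=6.98; dissipated=0.232
Op 3: CLOSE 4-5: Q_total=16.43, C_total=4.00, V=4.11; Q4=12.32, Q5=4.11; dissipated=52.722
Op 4: GROUND 3: Q3=0; energy lost=3.902
Total dissipated: 58.577 μJ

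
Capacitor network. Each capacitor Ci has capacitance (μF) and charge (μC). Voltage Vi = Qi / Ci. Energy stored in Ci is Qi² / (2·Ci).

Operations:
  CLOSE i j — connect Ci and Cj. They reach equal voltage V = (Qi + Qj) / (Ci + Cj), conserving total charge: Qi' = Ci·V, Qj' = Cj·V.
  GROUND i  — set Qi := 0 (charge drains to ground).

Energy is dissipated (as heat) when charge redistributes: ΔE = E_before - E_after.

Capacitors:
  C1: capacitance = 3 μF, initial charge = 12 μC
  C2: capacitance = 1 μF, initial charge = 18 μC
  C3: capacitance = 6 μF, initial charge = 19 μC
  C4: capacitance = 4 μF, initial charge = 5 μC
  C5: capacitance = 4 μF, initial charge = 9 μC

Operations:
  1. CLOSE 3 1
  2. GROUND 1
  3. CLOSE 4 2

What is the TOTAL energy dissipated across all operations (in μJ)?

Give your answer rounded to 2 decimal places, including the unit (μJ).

Answer: 130.72 μJ

Derivation:
Initial: C1(3μF, Q=12μC, V=4.00V), C2(1μF, Q=18μC, V=18.00V), C3(6μF, Q=19μC, V=3.17V), C4(4μF, Q=5μC, V=1.25V), C5(4μF, Q=9μC, V=2.25V)
Op 1: CLOSE 3-1: Q_total=31.00, C_total=9.00, V=3.44; Q3=20.67, Q1=10.33; dissipated=0.694
Op 2: GROUND 1: Q1=0; energy lost=17.796
Op 3: CLOSE 4-2: Q_total=23.00, C_total=5.00, V=4.60; Q4=18.40, Q2=4.60; dissipated=112.225
Total dissipated: 130.716 μJ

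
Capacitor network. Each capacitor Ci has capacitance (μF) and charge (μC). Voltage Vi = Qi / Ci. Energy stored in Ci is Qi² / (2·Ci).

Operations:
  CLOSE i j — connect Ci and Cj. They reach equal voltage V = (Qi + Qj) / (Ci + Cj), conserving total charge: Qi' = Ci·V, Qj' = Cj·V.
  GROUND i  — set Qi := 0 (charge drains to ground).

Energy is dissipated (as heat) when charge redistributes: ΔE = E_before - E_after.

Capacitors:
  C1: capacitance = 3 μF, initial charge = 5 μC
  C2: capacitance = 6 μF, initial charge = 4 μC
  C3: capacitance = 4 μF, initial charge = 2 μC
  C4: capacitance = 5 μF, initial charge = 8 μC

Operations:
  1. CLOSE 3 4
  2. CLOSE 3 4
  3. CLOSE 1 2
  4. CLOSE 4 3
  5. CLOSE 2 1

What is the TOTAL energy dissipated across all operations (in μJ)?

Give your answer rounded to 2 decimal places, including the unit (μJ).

Initial: C1(3μF, Q=5μC, V=1.67V), C2(6μF, Q=4μC, V=0.67V), C3(4μF, Q=2μC, V=0.50V), C4(5μF, Q=8μC, V=1.60V)
Op 1: CLOSE 3-4: Q_total=10.00, C_total=9.00, V=1.11; Q3=4.44, Q4=5.56; dissipated=1.344
Op 2: CLOSE 3-4: Q_total=10.00, C_total=9.00, V=1.11; Q3=4.44, Q4=5.56; dissipated=0.000
Op 3: CLOSE 1-2: Q_total=9.00, C_total=9.00, V=1.00; Q1=3.00, Q2=6.00; dissipated=1.000
Op 4: CLOSE 4-3: Q_total=10.00, C_total=9.00, V=1.11; Q4=5.56, Q3=4.44; dissipated=0.000
Op 5: CLOSE 2-1: Q_total=9.00, C_total=9.00, V=1.00; Q2=6.00, Q1=3.00; dissipated=0.000
Total dissipated: 2.344 μJ

Answer: 2.34 μJ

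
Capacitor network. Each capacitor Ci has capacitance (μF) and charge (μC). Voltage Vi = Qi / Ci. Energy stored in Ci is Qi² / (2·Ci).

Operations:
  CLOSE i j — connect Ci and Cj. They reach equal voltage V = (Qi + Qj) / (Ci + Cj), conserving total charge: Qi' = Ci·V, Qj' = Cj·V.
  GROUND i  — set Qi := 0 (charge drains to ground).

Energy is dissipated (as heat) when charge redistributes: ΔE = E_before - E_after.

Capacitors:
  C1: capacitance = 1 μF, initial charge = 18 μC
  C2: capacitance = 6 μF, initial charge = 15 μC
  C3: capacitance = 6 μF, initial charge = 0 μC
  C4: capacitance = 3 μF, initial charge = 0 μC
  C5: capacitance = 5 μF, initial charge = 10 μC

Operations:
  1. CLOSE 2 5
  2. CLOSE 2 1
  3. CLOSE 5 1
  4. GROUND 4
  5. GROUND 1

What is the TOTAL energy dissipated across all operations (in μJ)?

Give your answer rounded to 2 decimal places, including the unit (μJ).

Answer: 111.95 μJ

Derivation:
Initial: C1(1μF, Q=18μC, V=18.00V), C2(6μF, Q=15μC, V=2.50V), C3(6μF, Q=0μC, V=0.00V), C4(3μF, Q=0μC, V=0.00V), C5(5μF, Q=10μC, V=2.00V)
Op 1: CLOSE 2-5: Q_total=25.00, C_total=11.00, V=2.27; Q2=13.64, Q5=11.36; dissipated=0.341
Op 2: CLOSE 2-1: Q_total=31.64, C_total=7.00, V=4.52; Q2=27.12, Q1=4.52; dissipated=106.006
Op 3: CLOSE 5-1: Q_total=15.88, C_total=6.00, V=2.65; Q5=13.24, Q1=2.65; dissipated=2.103
Op 4: GROUND 4: Q4=0; energy lost=0.000
Op 5: GROUND 1: Q1=0; energy lost=3.504
Total dissipated: 111.954 μJ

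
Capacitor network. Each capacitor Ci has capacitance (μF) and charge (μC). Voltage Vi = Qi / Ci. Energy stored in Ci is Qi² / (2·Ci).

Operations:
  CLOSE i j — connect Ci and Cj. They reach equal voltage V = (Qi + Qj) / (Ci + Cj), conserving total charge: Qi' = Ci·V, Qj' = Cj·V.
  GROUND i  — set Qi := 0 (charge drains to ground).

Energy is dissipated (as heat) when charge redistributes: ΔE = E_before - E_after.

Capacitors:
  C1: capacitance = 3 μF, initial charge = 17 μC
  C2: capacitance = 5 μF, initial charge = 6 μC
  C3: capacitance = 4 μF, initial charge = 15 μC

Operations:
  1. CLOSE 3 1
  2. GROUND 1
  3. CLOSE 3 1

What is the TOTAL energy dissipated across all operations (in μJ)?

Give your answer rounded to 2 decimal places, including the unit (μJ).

Answer: 52.41 μJ

Derivation:
Initial: C1(3μF, Q=17μC, V=5.67V), C2(5μF, Q=6μC, V=1.20V), C3(4μF, Q=15μC, V=3.75V)
Op 1: CLOSE 3-1: Q_total=32.00, C_total=7.00, V=4.57; Q3=18.29, Q1=13.71; dissipated=3.149
Op 2: GROUND 1: Q1=0; energy lost=31.347
Op 3: CLOSE 3-1: Q_total=18.29, C_total=7.00, V=2.61; Q3=10.45, Q1=7.84; dissipated=17.913
Total dissipated: 52.408 μJ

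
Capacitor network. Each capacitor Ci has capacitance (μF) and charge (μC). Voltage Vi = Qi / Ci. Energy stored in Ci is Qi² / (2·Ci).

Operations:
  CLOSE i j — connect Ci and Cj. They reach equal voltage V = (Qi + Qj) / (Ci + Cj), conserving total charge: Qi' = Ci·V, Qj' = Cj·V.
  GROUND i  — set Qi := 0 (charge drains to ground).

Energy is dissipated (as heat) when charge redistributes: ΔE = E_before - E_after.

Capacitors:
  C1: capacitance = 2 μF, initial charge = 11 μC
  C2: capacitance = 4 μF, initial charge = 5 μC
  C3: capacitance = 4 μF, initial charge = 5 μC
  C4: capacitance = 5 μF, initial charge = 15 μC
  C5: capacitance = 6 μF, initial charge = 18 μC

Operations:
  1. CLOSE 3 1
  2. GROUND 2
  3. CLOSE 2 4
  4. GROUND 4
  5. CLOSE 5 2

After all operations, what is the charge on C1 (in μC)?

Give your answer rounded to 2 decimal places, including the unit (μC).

Answer: 5.33 μC

Derivation:
Initial: C1(2μF, Q=11μC, V=5.50V), C2(4μF, Q=5μC, V=1.25V), C3(4μF, Q=5μC, V=1.25V), C4(5μF, Q=15μC, V=3.00V), C5(6μF, Q=18μC, V=3.00V)
Op 1: CLOSE 3-1: Q_total=16.00, C_total=6.00, V=2.67; Q3=10.67, Q1=5.33; dissipated=12.042
Op 2: GROUND 2: Q2=0; energy lost=3.125
Op 3: CLOSE 2-4: Q_total=15.00, C_total=9.00, V=1.67; Q2=6.67, Q4=8.33; dissipated=10.000
Op 4: GROUND 4: Q4=0; energy lost=6.944
Op 5: CLOSE 5-2: Q_total=24.67, C_total=10.00, V=2.47; Q5=14.80, Q2=9.87; dissipated=2.133
Final charges: Q1=5.33, Q2=9.87, Q3=10.67, Q4=0.00, Q5=14.80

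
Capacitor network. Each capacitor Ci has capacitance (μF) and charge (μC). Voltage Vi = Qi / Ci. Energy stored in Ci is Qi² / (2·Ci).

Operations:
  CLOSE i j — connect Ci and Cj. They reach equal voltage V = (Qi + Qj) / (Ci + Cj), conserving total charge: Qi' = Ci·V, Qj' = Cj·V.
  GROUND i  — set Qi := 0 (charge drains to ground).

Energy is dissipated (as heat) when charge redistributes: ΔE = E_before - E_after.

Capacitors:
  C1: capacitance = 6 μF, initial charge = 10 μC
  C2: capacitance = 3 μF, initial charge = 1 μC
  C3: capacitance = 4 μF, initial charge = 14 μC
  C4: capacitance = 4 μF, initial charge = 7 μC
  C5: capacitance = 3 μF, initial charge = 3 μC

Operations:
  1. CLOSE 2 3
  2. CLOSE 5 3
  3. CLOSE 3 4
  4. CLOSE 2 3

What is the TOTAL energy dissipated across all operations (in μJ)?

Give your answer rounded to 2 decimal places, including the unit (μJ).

Answer: 9.89 μJ

Derivation:
Initial: C1(6μF, Q=10μC, V=1.67V), C2(3μF, Q=1μC, V=0.33V), C3(4μF, Q=14μC, V=3.50V), C4(4μF, Q=7μC, V=1.75V), C5(3μF, Q=3μC, V=1.00V)
Op 1: CLOSE 2-3: Q_total=15.00, C_total=7.00, V=2.14; Q2=6.43, Q3=8.57; dissipated=8.595
Op 2: CLOSE 5-3: Q_total=11.57, C_total=7.00, V=1.65; Q5=4.96, Q3=6.61; dissipated=1.120
Op 3: CLOSE 3-4: Q_total=13.61, C_total=8.00, V=1.70; Q3=6.81, Q4=6.81; dissipated=0.009
Op 4: CLOSE 2-3: Q_total=13.23, C_total=7.00, V=1.89; Q2=5.67, Q3=7.56; dissipated=0.167
Total dissipated: 9.891 μJ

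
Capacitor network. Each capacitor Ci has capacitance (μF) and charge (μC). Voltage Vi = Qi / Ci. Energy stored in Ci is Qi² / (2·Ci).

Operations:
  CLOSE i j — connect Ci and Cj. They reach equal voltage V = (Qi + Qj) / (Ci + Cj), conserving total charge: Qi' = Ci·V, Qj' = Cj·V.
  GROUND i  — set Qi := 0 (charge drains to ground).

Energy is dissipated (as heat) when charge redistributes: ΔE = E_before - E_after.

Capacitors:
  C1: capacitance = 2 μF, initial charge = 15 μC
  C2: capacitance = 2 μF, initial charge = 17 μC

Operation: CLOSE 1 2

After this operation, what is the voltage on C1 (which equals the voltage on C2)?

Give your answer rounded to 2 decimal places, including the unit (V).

Answer: 8.00 V

Derivation:
Initial: C1(2μF, Q=15μC, V=7.50V), C2(2μF, Q=17μC, V=8.50V)
Op 1: CLOSE 1-2: Q_total=32.00, C_total=4.00, V=8.00; Q1=16.00, Q2=16.00; dissipated=0.500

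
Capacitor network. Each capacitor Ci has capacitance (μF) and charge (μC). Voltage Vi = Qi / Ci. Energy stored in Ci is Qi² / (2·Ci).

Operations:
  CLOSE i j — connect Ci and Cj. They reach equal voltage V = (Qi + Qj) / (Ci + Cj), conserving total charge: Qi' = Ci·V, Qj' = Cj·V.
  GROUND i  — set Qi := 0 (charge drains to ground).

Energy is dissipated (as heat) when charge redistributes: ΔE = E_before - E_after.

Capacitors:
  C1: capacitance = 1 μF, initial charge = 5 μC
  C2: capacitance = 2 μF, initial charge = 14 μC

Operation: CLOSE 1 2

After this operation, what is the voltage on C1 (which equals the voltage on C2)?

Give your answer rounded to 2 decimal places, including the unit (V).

Answer: 6.33 V

Derivation:
Initial: C1(1μF, Q=5μC, V=5.00V), C2(2μF, Q=14μC, V=7.00V)
Op 1: CLOSE 1-2: Q_total=19.00, C_total=3.00, V=6.33; Q1=6.33, Q2=12.67; dissipated=1.333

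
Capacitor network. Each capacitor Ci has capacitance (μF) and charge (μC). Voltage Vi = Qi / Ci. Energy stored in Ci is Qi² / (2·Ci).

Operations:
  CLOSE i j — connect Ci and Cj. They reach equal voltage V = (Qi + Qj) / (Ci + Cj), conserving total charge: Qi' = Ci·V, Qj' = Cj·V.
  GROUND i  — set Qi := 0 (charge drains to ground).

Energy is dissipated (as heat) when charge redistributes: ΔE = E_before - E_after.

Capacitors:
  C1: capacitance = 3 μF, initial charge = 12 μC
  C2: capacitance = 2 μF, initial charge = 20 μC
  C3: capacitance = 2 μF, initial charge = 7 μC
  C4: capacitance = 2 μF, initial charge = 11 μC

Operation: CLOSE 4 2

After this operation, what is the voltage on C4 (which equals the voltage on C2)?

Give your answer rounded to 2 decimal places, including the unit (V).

Answer: 7.75 V

Derivation:
Initial: C1(3μF, Q=12μC, V=4.00V), C2(2μF, Q=20μC, V=10.00V), C3(2μF, Q=7μC, V=3.50V), C4(2μF, Q=11μC, V=5.50V)
Op 1: CLOSE 4-2: Q_total=31.00, C_total=4.00, V=7.75; Q4=15.50, Q2=15.50; dissipated=10.125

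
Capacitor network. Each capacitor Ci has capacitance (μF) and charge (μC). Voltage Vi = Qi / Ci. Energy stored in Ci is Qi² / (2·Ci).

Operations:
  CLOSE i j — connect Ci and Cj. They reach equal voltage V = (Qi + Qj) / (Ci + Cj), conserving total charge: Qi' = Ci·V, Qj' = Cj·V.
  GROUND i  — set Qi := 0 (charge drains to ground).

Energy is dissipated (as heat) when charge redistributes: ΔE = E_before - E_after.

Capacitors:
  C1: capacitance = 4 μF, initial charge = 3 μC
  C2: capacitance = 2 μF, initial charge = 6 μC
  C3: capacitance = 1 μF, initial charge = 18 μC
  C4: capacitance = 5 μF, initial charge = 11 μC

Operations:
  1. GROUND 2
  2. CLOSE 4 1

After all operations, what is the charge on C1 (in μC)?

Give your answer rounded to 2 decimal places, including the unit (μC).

Answer: 6.22 μC

Derivation:
Initial: C1(4μF, Q=3μC, V=0.75V), C2(2μF, Q=6μC, V=3.00V), C3(1μF, Q=18μC, V=18.00V), C4(5μF, Q=11μC, V=2.20V)
Op 1: GROUND 2: Q2=0; energy lost=9.000
Op 2: CLOSE 4-1: Q_total=14.00, C_total=9.00, V=1.56; Q4=7.78, Q1=6.22; dissipated=2.336
Final charges: Q1=6.22, Q2=0.00, Q3=18.00, Q4=7.78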